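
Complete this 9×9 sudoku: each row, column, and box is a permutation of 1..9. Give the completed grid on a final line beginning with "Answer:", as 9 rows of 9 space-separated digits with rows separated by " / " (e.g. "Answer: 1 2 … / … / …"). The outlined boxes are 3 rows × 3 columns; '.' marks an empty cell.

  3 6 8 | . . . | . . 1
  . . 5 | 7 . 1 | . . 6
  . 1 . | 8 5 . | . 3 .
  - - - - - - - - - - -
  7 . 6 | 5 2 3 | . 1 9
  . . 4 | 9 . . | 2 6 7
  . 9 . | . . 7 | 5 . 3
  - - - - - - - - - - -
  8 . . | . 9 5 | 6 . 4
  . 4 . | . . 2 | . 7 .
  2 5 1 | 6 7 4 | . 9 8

Step 1. [r1c5∈{4}] r1c5's peers cover all but 4, so r1c5=4.
Step 2. [r8c5∈{1,3,8}] 8 has one home in row 8: r8c5 ⇒ r8c5=8.
Step 3. [r4c7∈{4,8}] r4c7 is the only open cell in row 4 admitting 4 ⇒ r4c7=4.
Step 4. [r3c3∈{2,7,9}] across box 1, 7 lands solely at r3c3 ⇒ r3c3=7.
Step 5. [r3c7∈{9}] r3c7 has the single candidate 9, so r3c7=9.
Step 6. [r7c4∈{1,3}] in row 7, 1 fits only at r7c4, so r7c4=1.
Step 7. [r2c8∈{2,4,8}] col 8 places 4 nowhere but r2c8 ⇒ r2c8=4.
Step 8. [r6c1∈{1}] only 1 remains possible at r6c1 ⇒ r6c1=1.
Step 9. [r8c4∈{3}] only 3 remains possible at r8c4 ⇒ r8c4=3.
Step 10. [r5c2∈{3,8}] r5c2 is the only open cell in row 5 admitting 3 ⇒ r5c2=3.
Step 11. [r3c9∈{2}] r3c9's peers cover all but 2. So r3c9=2.
Step 12. [r2c1∈{9}] r2c1's peers cover all but 9. So r2c1=9.
Step 13. [r7c2∈{7}] nothing but 7 survives at r7c2. So r7c2=7.
Step 14. [r9c7∈{3}] nothing but 3 survives at r9c7. So r9c7=3.
Step 15. [r6c8∈{8}] only 8 remains possible at r6c8 ⇒ r6c8=8.
Step 16. [r1c7∈{7}] r1c7 is down to just 7 ⇒ r1c7=7.
Step 17. [r1c8∈{5}] only 5 remains possible at r1c8 ⇒ r1c8=5.
Step 18. [r2c5∈{3}] nothing but 3 survives at r2c5. So r2c5=3.
Step 19. [r7c3∈{3}] r7c3's peers cover all but 3. So r7c3=3.
Step 20. [r8c3∈{9}] r8c3 is down to just 9 ⇒ r8c3=9.
Step 21. [r8c7∈{1}] r8c7's peers cover all but 1, so r8c7=1.
Step 22. [r2c2∈{2}] r2c2 is down to just 2 ⇒ r2c2=2.
Step 23. [r7c8∈{2}] r7c8 is down to just 2 ⇒ r7c8=2.
Step 24. [r1c4∈{2}] nothing but 2 survives at r1c4. So r1c4=2.
Step 25. [r4c2∈{8}] nothing but 8 survives at r4c2 ⇒ r4c2=8.
Step 26. [r6c4∈{4}] r6c4's peers cover all but 4 ⇒ r6c4=4.
Step 27. [r2c7∈{8}] r2c7 is down to just 8, so r2c7=8.
Step 28. [r3c6∈{6}] r3c6 is down to just 6, so r3c6=6.
Step 29. [r8c9∈{5}] r8c9 is down to just 5, so r8c9=5.
Step 30. [r5c6∈{8}] r5c6's peers cover all but 8 ⇒ r5c6=8.
Step 31. [r1c6∈{9}] r1c6's peers cover all but 9, so r1c6=9.
Step 32. [r5c5∈{1}] nothing but 1 survives at r5c5, so r5c5=1.
Step 33. [r8c1∈{6}] nothing but 6 survives at r8c1 ⇒ r8c1=6.
Step 34. [r6c3∈{2}] r6c3 has the single candidate 2. So r6c3=2.
Step 35. [r3c1∈{4}] r3c1 has the single candidate 4 ⇒ r3c1=4.
Step 36. [r5c1∈{5}] nothing but 5 survives at r5c1. So r5c1=5.
Step 37. [r6c5∈{6}] r6c5 is down to just 6 ⇒ r6c5=6.

Answer: 3 6 8 2 4 9 7 5 1 / 9 2 5 7 3 1 8 4 6 / 4 1 7 8 5 6 9 3 2 / 7 8 6 5 2 3 4 1 9 / 5 3 4 9 1 8 2 6 7 / 1 9 2 4 6 7 5 8 3 / 8 7 3 1 9 5 6 2 4 / 6 4 9 3 8 2 1 7 5 / 2 5 1 6 7 4 3 9 8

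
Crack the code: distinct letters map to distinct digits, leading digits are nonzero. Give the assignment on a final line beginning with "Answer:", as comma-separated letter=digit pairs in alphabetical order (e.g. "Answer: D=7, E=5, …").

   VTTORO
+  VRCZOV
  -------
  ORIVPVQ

Step 1. [col 1: O + V ≡ Q (mod 10)] no forcing yet in column 1 (carry-in 0); V=8 is free and consistent — try it, so V=8.
Step 2. [col 1: O + V ≡ Q (mod 10)] several values work for O in column 1 (O + V ≡ Q (mod 10), carry-in 0); try O=1 ⇒ O=1.
Step 3. [col 1: O + V ≡ Q (mod 10)] in column 1 we have O+V≡Q with carry-in 0; given O=1, V=8 and digits 1,8 already taken and all letters distinct, that pins Q to 9 ⇒ Q=9.
Step 4. [col 2: R + O ≡ V (mod 10)] from column 2 (O=1, V=8, carry-in 0, digits 1,8,9 already taken and all letters distinct): R must equal 7, so R=7.
Step 5. [col 3: O + Z ≡ P (mod 10)] column 3 (O + Z ≡ P (mod 10), carry-in 0) doesn't pin Z yet; pick Z=4 and continue. So Z=4.
Step 6. [col 3: O + Z ≡ P (mod 10)] column 3 reads O+Z+carry(0)=P with O=1, Z=4; with digits 1,4,7,8,9 already taken and all letters distinct, the only value for P is 5. So P=5.
Step 7. [col 4: T + C ≡ V (mod 10)] several values work for C in column 4 (T + C ≡ V (mod 10), carry-in 0); try C=2. So C=2.
Step 8. [col 4: T + C ≡ V (mod 10)] column 4: given C=2, V=8, carry-in 0, and digits 1,2,4,5,7,8,9 already taken and all letters distinct, T+C≡V (mod 10) forces T=6, so T=6.
Step 9. [col 5: T + R ≡ I (mod 10)] column 5 reads T+R+carry(0)=I with T=6, R=7; with digits 1,2,4,5,6,7,8,9 already taken and all letters distinct, the only value for I is 3 ⇒ I=3.

Answer: C=2, I=3, O=1, P=5, Q=9, R=7, T=6, V=8, Z=4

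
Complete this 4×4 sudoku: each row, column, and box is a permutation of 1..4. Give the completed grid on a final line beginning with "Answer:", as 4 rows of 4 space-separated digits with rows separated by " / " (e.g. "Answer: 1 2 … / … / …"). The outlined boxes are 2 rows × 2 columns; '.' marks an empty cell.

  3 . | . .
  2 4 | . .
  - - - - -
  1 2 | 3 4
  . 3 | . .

Step 1. [r2c3∈{1}] nothing but 1 survives at r2c3, so r2c3=1.
Step 2. [r1c4∈{2}] r1c4 is down to just 2 ⇒ r1c4=2.
Step 3. [r1c2∈{1}] r1c2 is down to just 1, so r1c2=1.
Step 4. [r4c1∈{4}] r4c1 is down to just 4. So r4c1=4.
Step 5. [r4c4∈{1}] nothing but 1 survives at r4c4, so r4c4=1.
Step 6. [r4c3∈{2}] r4c3 is down to just 2. So r4c3=2.
Step 7. [r1c3∈{4}] only 4 remains possible at r1c3 ⇒ r1c3=4.
Step 8. [r2c4∈{3}] r2c4 is down to just 3 ⇒ r2c4=3.

Answer: 3 1 4 2 / 2 4 1 3 / 1 2 3 4 / 4 3 2 1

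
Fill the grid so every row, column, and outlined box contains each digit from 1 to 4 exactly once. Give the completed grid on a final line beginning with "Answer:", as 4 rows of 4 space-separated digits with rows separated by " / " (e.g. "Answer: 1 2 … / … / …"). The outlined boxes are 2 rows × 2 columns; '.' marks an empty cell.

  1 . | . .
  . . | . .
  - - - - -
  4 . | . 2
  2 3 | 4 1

Step 1. [r2c3∈{1,2,3}] across row 2, 1 lands solely at r2c3 ⇒ r2c3=1.
Step 2. [r2c2∈{2,4}] row 2 places 2 nowhere but r2c2, so r2c2=2.
Step 3. [r2c4∈{3,4}] in row 2, 4 fits only at r2c4, so r2c4=4.
Step 4. [r1c4∈{3}] nothing but 3 survives at r1c4, so r1c4=3.
Step 5. [r3c2∈{1}] r3c2 has the single candidate 1 ⇒ r3c2=1.
Step 6. [r1c2∈{4}] r1c2 is down to just 4, so r1c2=4.
Step 7. [r2c1∈{3}] nothing but 3 survives at r2c1, so r2c1=3.
Step 8. [r3c3∈{3}] nothing but 3 survives at r3c3. So r3c3=3.
Step 9. [r1c3∈{2}] r1c3 has the single candidate 2, so r1c3=2.

Answer: 1 4 2 3 / 3 2 1 4 / 4 1 3 2 / 2 3 4 1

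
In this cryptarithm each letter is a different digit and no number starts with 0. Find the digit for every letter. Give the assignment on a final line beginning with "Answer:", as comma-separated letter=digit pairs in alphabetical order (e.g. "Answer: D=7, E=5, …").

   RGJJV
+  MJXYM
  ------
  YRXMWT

Step 1. [col 1: V + M ≡ T (mod 10)] column 1 (V + M ≡ T (mod 10), carry-in 0) doesn't pin T yet; pick T=4 and continue, so T=4.
Step 2. [col 1: V + M ≡ T (mod 10)] several values work for M in column 1 (V + M ≡ T (mod 10), carry-in 0); try M=9, so M=9.
Step 3. [col 1: V + M ≡ T (mod 10)] in column 1 we have V+M≡T with carry-in 0; given M=9, T=4 and digits 4,9 already taken and all letters distinct, that pins V to 5. So V=5.
Step 4. [col 2: J + Y ≡ W (mod 10)] no forcing yet in column 2 (carry-in 1); Y=1 is free and consistent — try it ⇒ Y=1.
Step 5. [col 2: J + Y ≡ W (mod 10)] column 2 (J + Y ≡ W (mod 10), carry-in 1) doesn't pin J yet; pick J=6 and continue ⇒ J=6.
Step 6. [col 2: J + Y ≡ W (mod 10)] from column 2 (J=6, Y=1, carry-in 1, digits 1,4,5,6,9 already taken and all letters distinct): W must equal 8, so W=8.
Step 7. [col 3: J + X ≡ M (mod 10)] column 3 reads J+X+carry(0)=M with J=6, M=9; with digits 1,4,5,6,8,9 already taken and all letters distinct, the only value for X is 3, so X=3.
Step 8. [col 4: G + J ≡ X (mod 10)] column 4 reads G+J+carry(0)=X with J=6, X=3; with digits 1,3,4,5,6,8,9 already taken and all letters distinct, the only value for G is 7, so G=7.
Step 9. [col 5: R + M ≡ R (mod 10)] R=2 is one option consistent with column 5 (R + M ≡ R (mod 10), carry-in 1) — take it. So R=2.

Answer: G=7, J=6, M=9, R=2, T=4, V=5, W=8, X=3, Y=1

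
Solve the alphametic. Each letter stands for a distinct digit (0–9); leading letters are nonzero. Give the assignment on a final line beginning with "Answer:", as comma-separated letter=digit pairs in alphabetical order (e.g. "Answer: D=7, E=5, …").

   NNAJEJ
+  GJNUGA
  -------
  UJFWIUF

Step 1. [col 1: J + A ≡ F (mod 10)] several values work for A in column 1 (J + A ≡ F (mod 10), carry-in 0); try A=9 ⇒ A=9.
Step 2. [col 1: J + A ≡ F (mod 10)] no forcing yet in column 1 (carry-in 0); F=2 is free and consistent — try it ⇒ F=2.
Step 3. [U] the sum has 7 digits but both addends have 6; that extra leading digit U is the final carry, namely 1 ⇒ U=1.
Step 4. [col 1: J + A ≡ F (mod 10)] column 1 reads J+A+carry(0)=F with A=9, F=2; with digits 1,2,9 already taken and all letters distinct, the only value for J is 3, so J=3.
Step 5. [col 2: E + G ≡ U (mod 10)] no forcing yet in column 2 (carry-in 1); G=4 is free and consistent — try it ⇒ G=4.
Step 6. [col 2: E + G ≡ U (mod 10)] column 2 reads E+G+carry(1)=U with G=4, U=1; with digits 1,2,3,4,9 already taken and all letters distinct, the only value for E is 6 ⇒ E=6.
Step 7. [col 3: J + U ≡ I (mod 10)] column 3 reads J+U+carry(1)=I with J=3, U=1; with digits 1,2,3,4,6,9 already taken and all letters distinct, the only value for I is 5. So I=5.
Step 8. [col 4: A + N ≡ W (mod 10)] in column 4 we have A+N≡W with carry-in 0; given A=9 and digits 1,2,3,4,5,6,9 already taken and all letters distinct, that pins W to 7. So W=7.
Step 9. [col 4: A + N ≡ W (mod 10)] column 4: given A=9, W=7, carry-in 0, and digits 1,2,3,4,5,6,7,9 already taken and all letters distinct, A+N≡W (mod 10) forces N=8. So N=8.

Answer: A=9, E=6, F=2, G=4, I=5, J=3, N=8, U=1, W=7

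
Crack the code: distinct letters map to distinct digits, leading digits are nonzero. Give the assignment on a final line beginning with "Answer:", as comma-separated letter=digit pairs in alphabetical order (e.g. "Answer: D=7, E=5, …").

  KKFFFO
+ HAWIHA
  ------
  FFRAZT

Step 1. [col 1: O + A ≡ T (mod 10)] several values work for A in column 1 (O + A ≡ T (mod 10), carry-in 0); try A=1 ⇒ A=1.
Step 2. [col 1: O + A ≡ T (mod 10)] column 1 (O + A ≡ T (mod 10), carry-in 0) doesn't pin T yet; pick T=9 and continue. So T=9.
Step 3. [col 1: O + A ≡ T (mod 10)] column 1: given A=1, T=9, carry-in 0, and digits 1,9 already taken and all letters distinct, O+A≡T (mod 10) forces O=8 ⇒ O=8.
Step 4. [col 2: F + H ≡ Z (mod 10)] several values work for F in column 2 (F + H ≡ Z (mod 10), carry-in 0); try F=5 ⇒ F=5.
Step 5. [col 2: F + H ≡ Z (mod 10)] no forcing yet in column 2 (carry-in 0); Z=7 is free and consistent — try it. So Z=7.
Step 6. [col 2: F + H ≡ Z (mod 10)] column 2 reads F+H+carry(0)=Z with F=5, Z=7; with digits 1,5,7,8,9 already taken and all letters distinct, the only value for H is 2. So H=2.
Step 7. [col 3: F + I ≡ A (mod 10)] from column 3 (F=5, A=1, carry-in 0, digits 1,2,5,7,8,9 already taken and all letters distinct): I must equal 6. So I=6.
Step 8. [col 4: F + W ≡ R (mod 10)] in column 4 we have F+W≡R with carry-in 1; given F=5 and digits 1,2,5,6,7,8,9 already taken and all letters distinct, that pins W to 4. So W=4.
Step 9. [col 4: F + W ≡ R (mod 10)] column 4 reads F+W+carry(1)=R with F=5, W=4; with digits 1,2,4,5,6,7,8,9 already taken and all letters distinct, the only value for R is 0, so R=0.
Step 10. [col 5: K + A ≡ F (mod 10)] column 5 reads K+A+carry(1)=F with A=1, F=5; with digits 0,1,2,4,5,6,7,8,9 already taken and all letters distinct, the only value for K is 3 ⇒ K=3.

Answer: A=1, F=5, H=2, I=6, K=3, O=8, R=0, T=9, W=4, Z=7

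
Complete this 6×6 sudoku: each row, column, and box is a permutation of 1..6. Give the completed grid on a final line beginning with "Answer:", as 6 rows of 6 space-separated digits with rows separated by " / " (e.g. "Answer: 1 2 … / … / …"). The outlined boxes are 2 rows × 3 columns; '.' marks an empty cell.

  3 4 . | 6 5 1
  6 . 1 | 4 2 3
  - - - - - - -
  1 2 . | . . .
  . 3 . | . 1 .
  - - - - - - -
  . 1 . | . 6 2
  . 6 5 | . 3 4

Step 1. [r4c1∈{4,5}] in col 1, 5 fits only at r4c1. So r4c1=5.
Step 2. [r4c3∈{4,6}] 4 has one home in row 4: r4c3, so r4c3=4.
Step 3. [r3c6∈{5,6}] r3c6 is the only open cell in col 6 admitting 5. So r3c6=5.
Step 4. [r6c4∈{1}] r6c4 has the single candidate 1 ⇒ r6c4=1.
Step 5. [r6c1∈{2}] nothing but 2 survives at r6c1. So r6c1=2.
Step 6. [r2c2∈{5}] r2c2 is down to just 5. So r2c2=5.
Step 7. [r3c5∈{4}] r3c5 has the single candidate 4. So r3c5=4.
Step 8. [r4c6∈{6}] r4c6 is down to just 6, so r4c6=6.
Step 9. [r3c3∈{6}] only 6 remains possible at r3c3, so r3c3=6.
Step 10. [r5c4∈{5}] r5c4's peers cover all but 5, so r5c4=5.
Step 11. [r1c3∈{2}] r1c3 has the single candidate 2. So r1c3=2.
Step 12. [r3c4∈{3}] r3c4's peers cover all but 3, so r3c4=3.
Step 13. [r5c1∈{4}] r5c1 is down to just 4 ⇒ r5c1=4.
Step 14. [r5c3∈{3}] nothing but 3 survives at r5c3. So r5c3=3.
Step 15. [r4c4∈{2}] only 2 remains possible at r4c4, so r4c4=2.

Answer: 3 4 2 6 5 1 / 6 5 1 4 2 3 / 1 2 6 3 4 5 / 5 3 4 2 1 6 / 4 1 3 5 6 2 / 2 6 5 1 3 4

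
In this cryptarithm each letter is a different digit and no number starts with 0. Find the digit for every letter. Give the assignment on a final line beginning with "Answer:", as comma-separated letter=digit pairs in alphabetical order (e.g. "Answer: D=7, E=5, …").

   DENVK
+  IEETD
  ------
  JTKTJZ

Step 1. [col 1: K + D ≡ Z (mod 10)] no forcing yet in column 1 (carry-in 0); Z=0 is free and consistent — try it. So Z=0.
Step 2. [col 1: K + D ≡ Z (mod 10)] K=3 is one option consistent with column 1 (K + D ≡ Z (mod 10), carry-in 0) — take it, so K=3.
Step 3. [col 1: K + D ≡ Z (mod 10)] in column 1 we have K+D≡Z with carry-in 0; given K=3, Z=0 and digits 0,3 already taken and all letters distinct, that pins D to 7. So D=7.
Step 4. [col 2: V + T ≡ J (mod 10)] no forcing yet in column 2 (carry-in 1); V=8 is free and consistent — try it ⇒ V=8.
Step 5. [col 2: V + T ≡ J (mod 10)] several values work for J in column 2 (V + T ≡ J (mod 10), carry-in 1); try J=1 ⇒ J=1.
Step 6. [col 2: V + T ≡ J (mod 10)] column 2 reads V+T+carry(1)=J with V=8, J=1; with digits 0,1,3,7,8 already taken and all letters distinct, the only value for T is 2 ⇒ T=2.
Step 7. [col 3: N + E ≡ T (mod 10)] no forcing yet in column 3 (carry-in 1); N=5 is free and consistent — try it, so N=5.
Step 8. [col 3: N + E ≡ T (mod 10)] from column 3 (N=5, T=2, carry-in 1, digits 0,1,2,3,5,7,8 already taken and all letters distinct): E must equal 6 ⇒ E=6.
Step 9. [col 5: D + I ≡ T (mod 10)] from column 5 (D=7, T=2, carry-in 1, digits 0,1,2,3,5,6,7,8 already taken and all letters distinct): I must equal 4, so I=4.

Answer: D=7, E=6, I=4, J=1, K=3, N=5, T=2, V=8, Z=0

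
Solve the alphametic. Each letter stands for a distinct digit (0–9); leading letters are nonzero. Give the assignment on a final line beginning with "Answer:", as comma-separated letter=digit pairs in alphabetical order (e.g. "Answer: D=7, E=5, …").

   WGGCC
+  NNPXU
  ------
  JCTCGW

Step 1. [col 1: C + U ≡ W (mod 10)] column 1 (C + U ≡ W (mod 10), carry-in 0) doesn't pin W yet; pick W=7 and continue ⇒ W=7.
Step 2. [col 1: C + U ≡ W (mod 10)] column 1 (C + U ≡ W (mod 10), carry-in 0) doesn't pin U yet; pick U=4 and continue, so U=4.
Step 3. [J] adding two 5-digit numbers gives at most 5+1 digits, and here it does — J is that final carry and must be 1. So J=1.
Step 4. [col 1: C + U ≡ W (mod 10)] in column 1 we have C+U≡W with carry-in 0; given U=4, W=7 and digits 1,4,7 already taken and all letters distinct, that pins C to 3. So C=3.
Step 5. [col 2: C + X ≡ G (mod 10)] several values work for X in column 2 (C + X ≡ G (mod 10), carry-in 0); try X=9 ⇒ X=9.
Step 6. [col 2: C + X ≡ G (mod 10)] from column 2 (C=3, X=9, carry-in 0, digits 1,3,4,7,9 already taken and all letters distinct): G must equal 2, so G=2.
Step 7. [col 3: G + P ≡ C (mod 10)] in column 3 we have G+P≡C with carry-in 1; given G=2, C=3 and digits 1,2,3,4,7,9 already taken and all letters distinct, that pins P to 0. So P=0.
Step 8. [col 4: G + N ≡ T (mod 10)] in column 4 we have G+N≡T with carry-in 0; given G=2 and digits 0,1,2,3,4,7,9 already taken and all letters distinct, that pins T to 8 ⇒ T=8.
Step 9. [col 4: G + N ≡ T (mod 10)] column 4: given G=2, T=8, carry-in 0, and digits 0,1,2,3,4,7,8,9 already taken and all letters distinct, G+N≡T (mod 10) forces N=6 ⇒ N=6.

Answer: C=3, G=2, J=1, N=6, P=0, T=8, U=4, W=7, X=9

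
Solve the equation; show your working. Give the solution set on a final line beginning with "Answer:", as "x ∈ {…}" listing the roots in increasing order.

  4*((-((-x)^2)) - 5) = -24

Step 1. [4*((-((-x)^2)) - 5) = -24] 4·(inner) — divide through by 4, so div: (-((-x)^2)) - 5 = -6.
Step 2. [(-((-x)^2)) - 5 = -6] the outer -5 inverts by adding 5 ⇒ sub: -((-x)^2) = -1.
Step 3. [-((-x)^2) = -1] LHS negated; negate both sides ⇒ neg: (-x)^2 = 1.
Step 4. [(-x)^2 = 1] LHS squared, RHS 1 ≥ 0: apply √ (±). So sqrt: -x = 1 or -1.
Step 5. [-x = 1 or -1] flip signs both sides, so neg: x = -1 or 1.

Answer: x ∈ {-1, 1}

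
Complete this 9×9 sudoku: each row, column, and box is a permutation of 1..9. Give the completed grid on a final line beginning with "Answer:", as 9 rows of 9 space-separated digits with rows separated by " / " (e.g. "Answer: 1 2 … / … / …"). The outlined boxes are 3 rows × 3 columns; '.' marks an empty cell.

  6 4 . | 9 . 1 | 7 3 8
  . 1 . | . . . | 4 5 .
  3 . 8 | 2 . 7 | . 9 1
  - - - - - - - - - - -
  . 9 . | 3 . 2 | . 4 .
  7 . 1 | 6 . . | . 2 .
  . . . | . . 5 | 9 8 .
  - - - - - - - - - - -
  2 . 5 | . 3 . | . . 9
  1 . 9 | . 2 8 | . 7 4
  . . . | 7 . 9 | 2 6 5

Step 1. [r3c5∈{4,5,6}] row 3 places 4 nowhere but r3c5. So r3c5=4.
Step 2. [r4c3∈{6}] r4c3 is down to just 6, so r4c3=6.
Step 3. [r6c1∈{4}] r6c1's peers cover all but 4 ⇒ r6c1=4.
Step 4. [r6c9∈{3,6,7}] across row 6, 6 lands solely at r6c9 ⇒ r6c9=6.
Step 5. [r7c6∈{4,6}] across box 8, 6 lands solely at r7c6. So r7c6=6.
Step 6. [r9c1∈{8}] only 8 remains possible at r9c1, so r9c1=8.
Step 7. [r4c5∈{1,7,8}] row 4 places 8 nowhere but r4c5 ⇒ r4c5=8.
Step 8. [r9c2∈{3}] r9c2 is down to just 3. So r9c2=3.
Step 9. [r6c4∈{1}] nothing but 1 survives at r6c4, so r6c4=1.
Step 10. [r4c1∈{5}] r4c1 has the single candidate 5. So r4c1=5.
Step 11. [r1c3∈{2}] r1c3's peers cover all but 2, so r1c3=2.
Step 12. [r5c7∈{3,5}] r5c7 is the only open cell in row 5 admitting 5. So r5c7=5.
Step 13. [r7c7∈{1,8}] across row 7, 8 lands solely at r7c7. So r7c7=8.
Step 14. [r8c7∈{3}] r8c7 is down to just 3 ⇒ r8c7=3.
Step 15. [r8c4∈{5}] r8c4's peers cover all but 5, so r8c4=5.
Step 16. [r2c4∈{8}] nothing but 8 survives at r2c4. So r2c4=8.
Step 17. [r5c6∈{4}] nothing but 4 survives at r5c6, so r5c6=4.
Step 18. [r3c2∈{5}] r3c2's peers cover all but 5. So r3c2=5.
Step 19. [r8c2∈{6}] only 6 remains possible at r8c2. So r8c2=6.
Step 20. [r6c2∈{2}] r6c2 is down to just 2, so r6c2=2.
Step 21. [r9c3∈{4}] r9c3's peers cover all but 4, so r9c3=4.
Step 22. [r6c3∈{3}] only 3 remains possible at r6c3, so r6c3=3.
Step 23. [r4c7∈{1}] nothing but 1 survives at r4c7, so r4c7=1.
Step 24. [r1c5∈{5}] r1c5's peers cover all but 5 ⇒ r1c5=5.
Step 25. [r6c5∈{7}] r6c5's peers cover all but 7. So r6c5=7.
Step 26. [r9c5∈{1}] r9c5 is down to just 1, so r9c5=1.
Step 27. [r2c6∈{3}] r2c6 is down to just 3 ⇒ r2c6=3.
Step 28. [r2c3∈{7}] only 7 remains possible at r2c3 ⇒ r2c3=7.
Step 29. [r7c2∈{7}] r7c2's peers cover all but 7. So r7c2=7.
Step 30. [r2c1∈{9}] only 9 remains possible at r2c1, so r2c1=9.
Step 31. [r2c9∈{2}] r2c9 is down to just 2. So r2c9=2.
Step 32. [r7c8∈{1}] nothing but 1 survives at r7c8, so r7c8=1.
Step 33. [r4c9∈{7}] r4c9's peers cover all but 7. So r4c9=7.
Step 34. [r5c5∈{9}] only 9 remains possible at r5c5 ⇒ r5c5=9.
Step 35. [r5c9∈{3}] r5c9 has the single candidate 3, so r5c9=3.
Step 36. [r2c5∈{6}] nothing but 6 survives at r2c5, so r2c5=6.
Step 37. [r5c2∈{8}] r5c2 is down to just 8, so r5c2=8.
Step 38. [r3c7∈{6}] nothing but 6 survives at r3c7 ⇒ r3c7=6.
Step 39. [r7c4∈{4}] r7c4 is down to just 4 ⇒ r7c4=4.

Answer: 6 4 2 9 5 1 7 3 8 / 9 1 7 8 6 3 4 5 2 / 3 5 8 2 4 7 6 9 1 / 5 9 6 3 8 2 1 4 7 / 7 8 1 6 9 4 5 2 3 / 4 2 3 1 7 5 9 8 6 / 2 7 5 4 3 6 8 1 9 / 1 6 9 5 2 8 3 7 4 / 8 3 4 7 1 9 2 6 5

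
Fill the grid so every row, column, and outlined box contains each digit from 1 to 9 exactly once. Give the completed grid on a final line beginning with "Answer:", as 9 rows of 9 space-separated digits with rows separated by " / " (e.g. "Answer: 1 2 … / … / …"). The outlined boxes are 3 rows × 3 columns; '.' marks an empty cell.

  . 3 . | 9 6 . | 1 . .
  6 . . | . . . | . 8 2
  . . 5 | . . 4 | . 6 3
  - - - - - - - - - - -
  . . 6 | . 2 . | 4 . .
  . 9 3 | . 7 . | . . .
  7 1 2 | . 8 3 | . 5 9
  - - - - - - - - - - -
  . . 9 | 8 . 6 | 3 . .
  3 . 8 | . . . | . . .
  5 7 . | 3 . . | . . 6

Step 1. [r3c5∈{1}] r3c5 is down to just 1. So r3c5=1.
Step 2. [r2c2∈{4}] r2c2's peers cover all but 4 ⇒ r2c2=4.
Step 3. [r7c1∈{1,2,4}] 1 has one home in col 1: r7c1 ⇒ r7c1=1.
Step 4. [r4c1∈{8}] only 8 remains possible at r4c1 ⇒ r4c1=8.
Step 5. [r2c7∈{5,7,9}] 9 has one home in row 2: r2c7, so r2c7=9.
Step 6. [r8c7∈{2,5,7}] r8c7 is the only open cell in col 7 admitting 5. So r8c7=5.
Step 7. [r1c3∈{7}] r1c3's peers cover all but 7, so r1c3=7.
Step 8. [r4c6∈{1,5,9}] in row 4, 9 fits only at r4c6. So r4c6=9.
Step 9. [r1c8∈{4}] nothing but 4 survives at r1c8, so r1c8=4.
Step 10. [r6c4∈{4,6}] 4 has one home in row 6: r6c4, so r6c4=4.
Step 11. [r7c2∈{2}] r7c2 has the single candidate 2 ⇒ r7c2=2.
Step 12. [r7c8∈{7}] r7c8 has the single candidate 7, so r7c8=7.
Step 13. [r5c4∈{1,5,6}] across col 4, 6 lands solely at r5c4 ⇒ r5c4=6.
Step 14. [r5c6∈{1,5}] in row 5, 5 fits only at r5c6 ⇒ r5c6=5.
Step 15. [r4c4∈{1}] r4c4's peers cover all but 1, so r4c4=1.
Step 16. [r2c6∈{7}] only 7 remains possible at r2c6. So r2c6=7.
Step 17. [r3c4∈{2}] r3c4 is down to just 2 ⇒ r3c4=2.
Step 18. [r9c7∈{2,8}] 8 has one home in row 9: r9c7, so r9c7=8.
Step 19. [r7c5∈{4,5}] in row 7, 5 fits only at r7c5 ⇒ r7c5=5.
Step 20. [r9c3∈{4}] r9c3's peers cover all but 4, so r9c3=4.
Step 21. [r9c5∈{9}] only 9 remains possible at r9c5. So r9c5=9.
Step 22. [r8c8∈{1,2,9}] row 8 places 9 nowhere but r8c8, so r8c8=9.
Step 23. [r9c8∈{1,2}] in box 9, 2 fits only at r9c8. So r9c8=2.
Step 24. [r8c9∈{1,4}] across box 9, 1 lands solely at r8c9, so r8c9=1.
Step 25. [r4c8∈{3}] only 3 remains possible at r4c8, so r4c8=3.
Step 26. [r8c2∈{6}] only 6 remains possible at r8c2 ⇒ r8c2=6.
Step 27. [r7c9∈{4}] r7c9's peers cover all but 4 ⇒ r7c9=4.
Step 28. [r2c4∈{5}] r2c4 is down to just 5 ⇒ r2c4=5.
Step 29. [r1c6∈{8}] r1c6 is down to just 8. So r1c6=8.
Step 30. [r3c7∈{7}] r3c7 is down to just 7. So r3c7=7.
Step 31. [r2c5∈{3}] only 3 remains possible at r2c5. So r2c5=3.
Step 32. [r8c5∈{4}] r8c5 has the single candidate 4 ⇒ r8c5=4.
Step 33. [r5c7∈{2}] only 2 remains possible at r5c7 ⇒ r5c7=2.
Step 34. [r4c9∈{7}] r4c9 has the single candidate 7 ⇒ r4c9=7.
Step 35. [r5c9∈{8}] nothing but 8 survives at r5c9, so r5c9=8.
Step 36. [r5c1∈{4}] r5c1 has the single candidate 4. So r5c1=4.
Step 37. [r5c8∈{1}] only 1 remains possible at r5c8 ⇒ r5c8=1.
Step 38. [r8c4∈{7}] nothing but 7 survives at r8c4. So r8c4=7.
Step 39. [r4c2∈{5}] r4c2 is down to just 5 ⇒ r4c2=5.
Step 40. [r6c7∈{6}] r6c7 is down to just 6, so r6c7=6.
Step 41. [r1c9∈{5}] r1c9 is down to just 5, so r1c9=5.
Step 42. [r2c3∈{1}] r2c3 has the single candidate 1, so r2c3=1.
Step 43. [r3c2∈{8}] r3c2 has the single candidate 8 ⇒ r3c2=8.
Step 44. [r8c6∈{2}] r8c6's peers cover all but 2. So r8c6=2.
Step 45. [r1c1∈{2}] only 2 remains possible at r1c1. So r1c1=2.
Step 46. [r9c6∈{1}] nothing but 1 survives at r9c6 ⇒ r9c6=1.
Step 47. [r3c1∈{9}] only 9 remains possible at r3c1, so r3c1=9.

Answer: 2 3 7 9 6 8 1 4 5 / 6 4 1 5 3 7 9 8 2 / 9 8 5 2 1 4 7 6 3 / 8 5 6 1 2 9 4 3 7 / 4 9 3 6 7 5 2 1 8 / 7 1 2 4 8 3 6 5 9 / 1 2 9 8 5 6 3 7 4 / 3 6 8 7 4 2 5 9 1 / 5 7 4 3 9 1 8 2 6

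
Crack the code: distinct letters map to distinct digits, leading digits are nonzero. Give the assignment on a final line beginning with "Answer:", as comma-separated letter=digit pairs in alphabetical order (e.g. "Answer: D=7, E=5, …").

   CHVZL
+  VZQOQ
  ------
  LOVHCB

Step 1. [col 1: L + Q ≡ B (mod 10)] B=5 is one option consistent with column 1 (L + Q ≡ B (mod 10), carry-in 0) — take it ⇒ B=5.
Step 2. [col 1: L + Q ≡ B (mod 10)] several values work for Q in column 1 (L + Q ≡ B (mod 10), carry-in 0); try Q=4, so Q=4.
Step 3. [col 1: L + Q ≡ B (mod 10)] column 1 reads L+Q+carry(0)=B with Q=4, B=5; with digits 4,5 already taken and all letters distinct, the only value for L is 1, so L=1.
Step 4. [col 2: Z + O ≡ C (mod 10)] no forcing yet in column 2 (carry-in 0); O=2 is free and consistent — try it. So O=2.
Step 5. [col 2: Z + O ≡ C (mod 10)] C=8 is one option consistent with column 2 (Z + O ≡ C (mod 10), carry-in 0) — take it, so C=8.
Step 6. [col 2: Z + O ≡ C (mod 10)] in column 2 we have Z+O≡C with carry-in 0; given O=2, C=8 and digits 1,2,4,5,8 already taken and all letters distinct, that pins Z to 6. So Z=6.
Step 7. [col 3: V + Q ≡ H (mod 10)] several values work for V in column 3 (V + Q ≡ H (mod 10), carry-in 0); try V=3 ⇒ V=3.
Step 8. [col 3: V + Q ≡ H (mod 10)] column 3: given V=3, Q=4, carry-in 0, and digits 1,2,3,4,5,6,8 already taken and all letters distinct, V+Q≡H (mod 10) forces H=7, so H=7.

Answer: B=5, C=8, H=7, L=1, O=2, Q=4, V=3, Z=6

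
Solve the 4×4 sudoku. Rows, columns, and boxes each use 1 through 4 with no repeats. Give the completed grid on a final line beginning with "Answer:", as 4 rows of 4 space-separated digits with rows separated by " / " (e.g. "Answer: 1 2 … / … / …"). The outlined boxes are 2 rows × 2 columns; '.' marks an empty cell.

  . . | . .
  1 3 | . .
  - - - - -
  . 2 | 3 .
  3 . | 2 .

Step 1. [r1c2∈{4}] only 4 remains possible at r1c2, so r1c2=4.
Step 2. [r4c4∈{1,4}] 4 has one home in row 4: r4c4. So r4c4=4.
Step 3. [r1c4∈{1,2,3}] r1c4 is the only open cell in row 1 admitting 3, so r1c4=3.
Step 4. [r4c2∈{1}] r4c2 is down to just 1, so r4c2=1.
Step 5. [r1c3∈{1}] nothing but 1 survives at r1c3, so r1c3=1.
Step 6. [r3c4∈{1}] r3c4 has the single candidate 1, so r3c4=1.
Step 7. [r2c3∈{4}] r2c3 is down to just 4, so r2c3=4.
Step 8. [r2c4∈{2}] r2c4 is down to just 2, so r2c4=2.
Step 9. [r3c1∈{4}] r3c1 is down to just 4 ⇒ r3c1=4.
Step 10. [r1c1∈{2}] r1c1 has the single candidate 2, so r1c1=2.

Answer: 2 4 1 3 / 1 3 4 2 / 4 2 3 1 / 3 1 2 4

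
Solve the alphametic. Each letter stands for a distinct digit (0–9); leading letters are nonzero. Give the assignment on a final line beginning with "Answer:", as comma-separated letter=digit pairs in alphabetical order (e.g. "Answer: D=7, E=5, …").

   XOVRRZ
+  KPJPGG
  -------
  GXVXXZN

Step 1. [col 1: Z + G ≡ N (mod 10)] column 1 (Z + G ≡ N (mod 10), carry-in 0) doesn't pin G yet; pick G=1 and continue ⇒ G=1.
Step 2. [col 1: Z + G ≡ N (mod 10)] no forcing yet in column 1 (carry-in 0); N=7 is free and consistent — try it ⇒ N=7.
Step 3. [col 1: Z + G ≡ N (mod 10)] column 1 reads Z+G+carry(0)=N with G=1, N=7; with digits 1,7 already taken and all letters distinct, the only value for Z is 6 ⇒ Z=6.
Step 4. [col 2: R + G ≡ Z (mod 10)] column 2 reads R+G+carry(0)=Z with G=1, Z=6; with digits 1,6,7 already taken and all letters distinct, the only value for R is 5, so R=5.
Step 5. [col 3: R + P ≡ X (mod 10)] column 3 (R + P ≡ X (mod 10), carry-in 0) doesn't pin P yet; pick P=8 and continue. So P=8.
Step 6. [col 3: R + P ≡ X (mod 10)] in column 3 we have R+P≡X with carry-in 0; given R=5, P=8 and digits 1,5,6,7,8 already taken and all letters distinct, that pins X to 3 ⇒ X=3.
Step 7. [col 4: V + J ≡ X (mod 10)] column 4 (V + J ≡ X (mod 10), carry-in 1) doesn't pin V yet; pick V=2 and continue. So V=2.
Step 8. [col 4: V + J ≡ X (mod 10)] column 4 reads V+J+carry(1)=X with V=2, X=3; with digits 1,2,3,5,6,7,8 already taken and all letters distinct, the only value for J is 0, so J=0.
Step 9. [col 5: O + P ≡ V (mod 10)] from column 5 (P=8, V=2, carry-in 0, digits 0,1,2,3,5,6,7,8 already taken and all letters distinct): O must equal 4, so O=4.
Step 10. [col 6: X + K ≡ X (mod 10)] column 6 reads X+K+carry(1)=X with X=3; with digits 0,1,2,3,4,5,6,7,8 already taken and all letters distinct, the only value for K is 9. So K=9.

Answer: G=1, J=0, K=9, N=7, O=4, P=8, R=5, V=2, X=3, Z=6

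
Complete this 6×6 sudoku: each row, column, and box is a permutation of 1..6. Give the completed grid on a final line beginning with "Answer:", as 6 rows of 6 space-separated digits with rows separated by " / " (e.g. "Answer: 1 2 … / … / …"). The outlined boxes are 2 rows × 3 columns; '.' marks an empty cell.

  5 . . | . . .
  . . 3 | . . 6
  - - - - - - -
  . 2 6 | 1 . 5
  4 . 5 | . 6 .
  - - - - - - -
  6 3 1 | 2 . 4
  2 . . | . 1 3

Step 1. [r2c5∈{2,4,5}] r2c5 is the only open cell in row 2 admitting 2 ⇒ r2c5=2.
Step 2. [r6c3∈{4}] only 4 remains possible at r6c3, so r6c3=4.
Step 3. [r4c2∈{1}] r4c2 is down to just 1 ⇒ r4c2=1.
Step 4. [r3c5∈{3,4}] across row 3, 4 lands solely at r3c5 ⇒ r3c5=4.
Step 5. [r2c2∈{4}] only 4 remains possible at r2c2, so r2c2=4.
Step 6. [r2c4∈{5}] r2c4 has the single candidate 5, so r2c4=5.
Step 7. [r1c5∈{3}] r1c5 is down to just 3. So r1c5=3.
Step 8. [r3c1∈{3}] r3c1's peers cover all but 3. So r3c1=3.
Step 9. [r5c5∈{5}] r5c5 has the single candidate 5, so r5c5=5.
Step 10. [r1c2∈{6}] r1c2 is down to just 6. So r1c2=6.
Step 11. [r1c3∈{2}] r1c3 has the single candidate 2 ⇒ r1c3=2.
Step 12. [r4c4∈{3}] r4c4 has the single candidate 3, so r4c4=3.
Step 13. [r2c1∈{1}] r2c1's peers cover all but 1 ⇒ r2c1=1.
Step 14. [r6c4∈{6}] r6c4's peers cover all but 6, so r6c4=6.
Step 15. [r6c2∈{5}] r6c2 has the single candidate 5, so r6c2=5.
Step 16. [r4c6∈{2}] only 2 remains possible at r4c6, so r4c6=2.
Step 17. [r1c4∈{4}] r1c4 is down to just 4. So r1c4=4.
Step 18. [r1c6∈{1}] r1c6's peers cover all but 1. So r1c6=1.

Answer: 5 6 2 4 3 1 / 1 4 3 5 2 6 / 3 2 6 1 4 5 / 4 1 5 3 6 2 / 6 3 1 2 5 4 / 2 5 4 6 1 3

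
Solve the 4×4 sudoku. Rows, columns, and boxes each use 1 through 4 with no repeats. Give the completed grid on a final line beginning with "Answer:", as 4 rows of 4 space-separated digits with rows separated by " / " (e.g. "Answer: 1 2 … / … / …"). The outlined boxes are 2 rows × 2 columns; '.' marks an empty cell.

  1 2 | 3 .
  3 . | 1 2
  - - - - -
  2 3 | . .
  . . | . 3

Step 1. [r4c1∈{4}] nothing but 4 survives at r4c1, so r4c1=4.
Step 2. [r3c4∈{1,4}] 1 has one home in row 3: r3c4 ⇒ r3c4=1.
Step 3. [r4c3∈{2}] only 2 remains possible at r4c3 ⇒ r4c3=2.
Step 4. [r3c3∈{4}] nothing but 4 survives at r3c3. So r3c3=4.
Step 5. [r1c4∈{4}] r1c4 is down to just 4 ⇒ r1c4=4.
Step 6. [r2c2∈{4}] r2c2 is down to just 4. So r2c2=4.
Step 7. [r4c2∈{1}] r4c2's peers cover all but 1, so r4c2=1.

Answer: 1 2 3 4 / 3 4 1 2 / 2 3 4 1 / 4 1 2 3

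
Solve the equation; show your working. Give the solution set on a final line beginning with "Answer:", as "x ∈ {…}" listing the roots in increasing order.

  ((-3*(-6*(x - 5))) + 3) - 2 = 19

Step 1. [((-3*(-6*(x - 5))) + 3) - 2 = 19] add 2: x sits inside (… - 2), so sub: (-3*(-6*(x - 5))) + 3 = 21.
Step 2. [(-3*(-6*(x - 5))) + 3 = 21] 3 comes off first (subtract 3), so sub: -3*(-6*(x - 5)) = 18.
Step 3. [-3*(-6*(x - 5)) = 18] leading coefficient -3: divide by -3, so div: -6*(x - 5) = -6.
Step 4. [-6*(x - 5) = -6] LHS = -6·(…); ÷-6 both sides. So div: x - 5 = 1.
Step 5. [x - 5 = 1] the outer -5 inverts by adding 5 ⇒ sub: x = 6.

Answer: x ∈ {6}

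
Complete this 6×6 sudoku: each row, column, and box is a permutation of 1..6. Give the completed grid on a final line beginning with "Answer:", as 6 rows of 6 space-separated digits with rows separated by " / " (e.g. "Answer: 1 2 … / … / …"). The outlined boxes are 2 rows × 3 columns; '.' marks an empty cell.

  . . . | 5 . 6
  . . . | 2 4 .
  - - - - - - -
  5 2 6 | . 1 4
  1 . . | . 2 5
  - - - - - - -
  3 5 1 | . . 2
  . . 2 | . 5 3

Step 1. [r4c4∈{3,6}] 6 has one home in row 4: r4c4. So r4c4=6.
Step 2. [r1c2∈{1,3,4}] r1c2 is the only open cell in row 1 admitting 1 ⇒ r1c2=1.
Step 3. [r2c1∈{6}] nothing but 6 survives at r2c1 ⇒ r2c1=6.
Step 4. [r6c1∈{4}] r6c1 is down to just 4 ⇒ r6c1=4.
Step 5. [r2c2∈{3}] r2c2's peers cover all but 3. So r2c2=3.
Step 6. [r4c3∈{3,4}] across row 4, 3 lands solely at r4c3. So r4c3=3.
Step 7. [r2c6∈{1}] r2c6 has the single candidate 1, so r2c6=1.
Step 8. [r5c4∈{4}] only 4 remains possible at r5c4 ⇒ r5c4=4.
Step 9. [r6c4∈{1}] r6c4's peers cover all but 1, so r6c4=1.
Step 10. [r1c3∈{4}] r1c3's peers cover all but 4 ⇒ r1c3=4.
Step 11. [r1c1∈{2}] r1c1 has the single candidate 2, so r1c1=2.
Step 12. [r4c2∈{4}] only 4 remains possible at r4c2 ⇒ r4c2=4.
Step 13. [r3c4∈{3}] r3c4's peers cover all but 3, so r3c4=3.
Step 14. [r1c5∈{3}] nothing but 3 survives at r1c5, so r1c5=3.
Step 15. [r5c5∈{6}] r5c5's peers cover all but 6. So r5c5=6.
Step 16. [r6c2∈{6}] nothing but 6 survives at r6c2, so r6c2=6.
Step 17. [r2c3∈{5}] r2c3's peers cover all but 5. So r2c3=5.

Answer: 2 1 4 5 3 6 / 6 3 5 2 4 1 / 5 2 6 3 1 4 / 1 4 3 6 2 5 / 3 5 1 4 6 2 / 4 6 2 1 5 3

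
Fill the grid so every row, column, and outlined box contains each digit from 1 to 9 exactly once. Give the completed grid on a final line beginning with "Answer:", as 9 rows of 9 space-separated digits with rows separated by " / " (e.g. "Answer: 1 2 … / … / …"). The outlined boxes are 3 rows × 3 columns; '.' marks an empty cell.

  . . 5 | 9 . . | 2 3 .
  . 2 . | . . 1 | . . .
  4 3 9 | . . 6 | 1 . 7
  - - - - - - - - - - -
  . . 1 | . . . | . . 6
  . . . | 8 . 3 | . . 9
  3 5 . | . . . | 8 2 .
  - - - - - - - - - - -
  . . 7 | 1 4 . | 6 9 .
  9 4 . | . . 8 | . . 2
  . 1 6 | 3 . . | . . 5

Step 1. [r2c3∈{8}] only 8 remains possible at r2c3, so r2c3=8.
Step 2. [r2c9∈{4}] only 4 remains possible at r2c9 ⇒ r2c9=4.
Step 3. [r5c3∈{2,4}] r5c3 is the only open cell in col 3 admitting 2, so r5c3=2.
Step 4. [r4c2∈{7,8,9}] in col 2, 9 fits only at r4c2, so r4c2=9.
Step 5. [r4c7∈{3,4,5,7}] across row 4, 3 lands solely at r4c7 ⇒ r4c7=3.
Step 6. [r8c7∈{7}] r8c7 is down to just 7. So r8c7=7.
Step 7. [r4c1∈{7,8}] across row 4, 8 lands solely at r4c1, so r4c1=8.
Step 8. [r1c6∈{4,7}] across row 1, 4 lands solely at r1c6, so r1c6=4.
Step 9. [r9c8∈{4,8}] across row 9, 8 lands solely at r9c8 ⇒ r9c8=8.
Step 10. [r3c8∈{5}] r3c8's peers cover all but 5. So r3c8=5.
Step 11. [r9c1∈{2}] r9c1's peers cover all but 2. So r9c1=2.
Step 12. [r2c5∈{3,5,7}] in row 2, 3 fits only at r2c5 ⇒ r2c5=3.
Step 13. [r2c4∈{5,7}] in row 2, 5 fits only at r2c4, so r2c4=5.
Step 14. [r1c5∈{7,8}] r1c5 is the only open cell in box 2 admitting 7, so r1c5=7.
Step 15. [r8c5∈{5,6}] r8c5 is the only open cell in row 8 admitting 5, so r8c5=5.
Step 16. [r5c2∈{6,7}] r5c2 is the only open cell in col 2 admitting 7. So r5c2=7.
Step 17. [r9c6∈{7,9}] row 9 places 7 nowhere but r9c6, so r9c6=7.
Step 18. [r6c4∈{4,6,7}] across row 6, 7 lands solely at r6c4. So r6c4=7.
Step 19. [r6c5∈{1,6,9}] row 6 places 6 nowhere but r6c5. So r6c5=6.
Step 20. [r4c5∈{2}] nothing but 2 survives at r4c5. So r4c5=2.
Step 21. [r5c1∈{6}] r5c1 is down to just 6. So r5c1=6.
Step 22. [r8c8∈{1}] r8c8's peers cover all but 1 ⇒ r8c8=1.
Step 23. [r5c8∈{4}] r5c8 has the single candidate 4, so r5c8=4.
Step 24. [r7c1∈{5}] r7c1 is down to just 5, so r7c1=5.
Step 25. [r3c5∈{8}] r3c5's peers cover all but 8. So r3c5=8.
Step 26. [r2c1∈{7}] r2c1 is down to just 7, so r2c1=7.
Step 27. [r4c4∈{4}] only 4 remains possible at r4c4. So r4c4=4.
Step 28. [r5c5∈{1}] r5c5 is down to just 1. So r5c5=1.
Step 29. [r9c7∈{4}] only 4 remains possible at r9c7 ⇒ r9c7=4.
Step 30. [r2c8∈{6}] nothing but 6 survives at r2c8, so r2c8=6.
Step 31. [r6c9∈{1}] r6c9's peers cover all but 1 ⇒ r6c9=1.
Step 32. [r1c1∈{1}] r1c1's peers cover all but 1 ⇒ r1c1=1.
Step 33. [r4c6∈{5}] nothing but 5 survives at r4c6 ⇒ r4c6=5.
Step 34. [r8c3∈{3}] only 3 remains possible at r8c3, so r8c3=3.
Step 35. [r6c3∈{4}] only 4 remains possible at r6c3, so r6c3=4.
Step 36. [r5c7∈{5}] r5c7 is down to just 5 ⇒ r5c7=5.
Step 37. [r7c6∈{2}] only 2 remains possible at r7c6 ⇒ r7c6=2.
Step 38. [r4c8∈{7}] r4c8 is down to just 7. So r4c8=7.
Step 39. [r3c4∈{2}] nothing but 2 survives at r3c4, so r3c4=2.
Step 40. [r7c9∈{3}] r7c9's peers cover all but 3, so r7c9=3.
Step 41. [r1c9∈{8}] r1c9 is down to just 8 ⇒ r1c9=8.
Step 42. [r7c2∈{8}] nothing but 8 survives at r7c2, so r7c2=8.
Step 43. [r9c5∈{9}] nothing but 9 survives at r9c5. So r9c5=9.
Step 44. [r8c4∈{6}] r8c4's peers cover all but 6. So r8c4=6.
Step 45. [r6c6∈{9}] r6c6 has the single candidate 9, so r6c6=9.
Step 46. [r2c7∈{9}] nothing but 9 survives at r2c7. So r2c7=9.
Step 47. [r1c2∈{6}] r1c2's peers cover all but 6. So r1c2=6.

Answer: 1 6 5 9 7 4 2 3 8 / 7 2 8 5 3 1 9 6 4 / 4 3 9 2 8 6 1 5 7 / 8 9 1 4 2 5 3 7 6 / 6 7 2 8 1 3 5 4 9 / 3 5 4 7 6 9 8 2 1 / 5 8 7 1 4 2 6 9 3 / 9 4 3 6 5 8 7 1 2 / 2 1 6 3 9 7 4 8 5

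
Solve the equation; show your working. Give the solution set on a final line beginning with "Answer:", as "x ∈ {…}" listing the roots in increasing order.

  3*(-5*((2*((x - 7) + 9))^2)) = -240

Step 1. [3*(-5*((2*((x - 7) + 9))^2)) = -240] 3 out front; divide by 3 ⇒ div: -5*((2*((x - 7) + 9))^2) = -80.
Step 2. [-5*((2*((x - 7) + 9))^2) = -80] divide by the outer -5, so div: (2*((x - 7) + 9))^2 = 16.
Step 3. [(2*((x - 7) + 9))^2 = 16] √ both sides: 16 ≥ 0 gives two branches. So sqrt: 2*((x - 7) + 9) = 4 or -4.
Step 4. [2*((x - 7) + 9) = 4 or -4] LHS = 2·(…); ÷2 both sides ⇒ div: (x - 7) + 9 = 2 or -2.
Step 5. [(x - 7) + 9 = 2 or -2] peel the +9: subtract 9 from each side ⇒ sub: x - 7 = -7 or -11.
Step 6. [x - 7 = -7 or -11] peel the -7: add 7 from each side. So sub: x = 0 or -4.

Answer: x ∈ {-4, 0}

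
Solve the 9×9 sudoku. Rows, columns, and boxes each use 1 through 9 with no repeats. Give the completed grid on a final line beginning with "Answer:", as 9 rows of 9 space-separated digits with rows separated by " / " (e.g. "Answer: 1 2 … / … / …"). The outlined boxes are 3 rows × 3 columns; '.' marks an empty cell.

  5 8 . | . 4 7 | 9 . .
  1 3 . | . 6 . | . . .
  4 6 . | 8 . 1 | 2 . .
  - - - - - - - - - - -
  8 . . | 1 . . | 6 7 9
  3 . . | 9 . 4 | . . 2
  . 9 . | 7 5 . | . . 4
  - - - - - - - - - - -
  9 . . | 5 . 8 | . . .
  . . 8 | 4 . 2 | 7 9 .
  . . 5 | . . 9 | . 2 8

Step 1. [r7c3∈{1,2,3,4,6,7}] 3 has one home in col 3: r7c3. So r7c3=3.
Step 2. [r8c9∈{1,3,5,6}] 5 has one home in row 8: r8c9, so r8c9=5.
Step 3. [r9c7∈{1,3,4}] box 9 places 3 nowhere but r9c7, so r9c7=3.
Step 4. [r6c8∈{1,3,8}] r6c8 is the only open cell in box 6 admitting 3, so r6c8=3.
Step 5. [r9c1∈{6,7}] 7 has one home in col 1: r9c1, so r9c1=7.
Step 6. [r6c7∈{1,8}] across row 6, 8 lands solely at r6c7, so r6c7=8.
Step 7. [r1c3∈{2}] r1c3 is down to just 2 ⇒ r1c3=2.
Step 8. [r5c3∈{1,6,7}] across row 5, 6 lands solely at r5c3 ⇒ r5c3=6.
Step 9. [r8c2∈{1}] only 1 remains possible at r8c2. So r8c2=1.
Step 10. [r4c2∈{2,4,5}] row 4 places 5 nowhere but r4c2 ⇒ r4c2=5.
Step 11. [r3c8∈{5}] only 5 remains possible at r3c8 ⇒ r3c8=5.
Step 12. [r5c8∈{1}] r5c8's peers cover all but 1, so r5c8=1.
Step 13. [r7c7∈{1,4}] r7c7 is the only open cell in col 7 admitting 1 ⇒ r7c7=1.
Step 14. [r7c8∈{4,6}] r7c8 is the only open cell in box 9 admitting 4 ⇒ r7c8=4.
Step 15. [r8c5∈{3}] nothing but 3 survives at r8c5 ⇒ r8c5=3.
Step 16. [r2c9∈{7}] r2c9's peers cover all but 7. So r2c9=7.
Step 17. [r1c9∈{1,3,6}] 1 has one home in row 1: r1c9 ⇒ r1c9=1.
Step 18. [r3c5∈{9}] only 9 remains possible at r3c5 ⇒ r3c5=9.
Step 19. [r8c1∈{6}] r8c1's peers cover all but 6 ⇒ r8c1=6.
Step 20. [r6c6∈{6}] r6c6 is down to just 6. So r6c6=6.
Step 21. [r9c4∈{6}] nothing but 6 survives at r9c4 ⇒ r9c4=6.
Step 22. [r2c7∈{4}] only 4 remains possible at r2c7, so r2c7=4.
Step 23. [r3c3∈{7}] nothing but 7 survives at r3c3, so r3c3=7.
Step 24. [r4c3∈{4}] r4c3's peers cover all but 4. So r4c3=4.
Step 25. [r1c8∈{6}] r1c8's peers cover all but 6. So r1c8=6.
Step 26. [r2c4∈{2}] r2c4 has the single candidate 2. So r2c4=2.
Step 27. [r5c2∈{7}] r5c2 has the single candidate 7 ⇒ r5c2=7.
Step 28. [r4c6∈{3}] r4c6's peers cover all but 3. So r4c6=3.
Step 29. [r2c6∈{5}] nothing but 5 survives at r2c6 ⇒ r2c6=5.
Step 30. [r2c8∈{8}] r2c8 has the single candidate 8. So r2c8=8.
Step 31. [r5c7∈{5}] only 5 remains possible at r5c7. So r5c7=5.
Step 32. [r3c9∈{3}] r3c9 has the single candidate 3. So r3c9=3.
Step 33. [r6c1∈{2}] r6c1 has the single candidate 2, so r6c1=2.
Step 34. [r7c9∈{6}] r7c9's peers cover all but 6, so r7c9=6.
Step 35. [r2c3∈{9}] r2c3's peers cover all but 9, so r2c3=9.
Step 36. [r7c5∈{7}] r7c5 has the single candidate 7 ⇒ r7c5=7.
Step 37. [r4c5∈{2}] r4c5 is down to just 2, so r4c5=2.
Step 38. [r6c3∈{1}] r6c3 has the single candidate 1 ⇒ r6c3=1.
Step 39. [r9c2∈{4}] nothing but 4 survives at r9c2 ⇒ r9c2=4.
Step 40. [r5c5∈{8}] r5c5 has the single candidate 8 ⇒ r5c5=8.
Step 41. [r1c4∈{3}] r1c4 is down to just 3 ⇒ r1c4=3.
Step 42. [r7c2∈{2}] r7c2 is down to just 2. So r7c2=2.
Step 43. [r9c5∈{1}] r9c5 has the single candidate 1, so r9c5=1.

Answer: 5 8 2 3 4 7 9 6 1 / 1 3 9 2 6 5 4 8 7 / 4 6 7 8 9 1 2 5 3 / 8 5 4 1 2 3 6 7 9 / 3 7 6 9 8 4 5 1 2 / 2 9 1 7 5 6 8 3 4 / 9 2 3 5 7 8 1 4 6 / 6 1 8 4 3 2 7 9 5 / 7 4 5 6 1 9 3 2 8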